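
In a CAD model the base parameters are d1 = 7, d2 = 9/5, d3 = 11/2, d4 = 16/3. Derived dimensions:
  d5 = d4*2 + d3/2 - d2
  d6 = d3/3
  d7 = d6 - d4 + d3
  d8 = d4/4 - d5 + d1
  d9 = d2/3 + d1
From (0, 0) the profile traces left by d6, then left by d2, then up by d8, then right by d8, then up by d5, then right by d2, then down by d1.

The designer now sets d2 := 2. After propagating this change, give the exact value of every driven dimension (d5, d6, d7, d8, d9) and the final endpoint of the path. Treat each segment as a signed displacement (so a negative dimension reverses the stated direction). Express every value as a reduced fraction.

d5 = 137/12
d6 = 11/6
d7 = 2
d8 = -37/12
d9 = 23/3
endpoint = (-59/12, 4/3)

Apply edit: d2 := 2
  d5 = d4*2 + d3/2 - d2 = 137/12
  d6 = d3/3 = 11/6
  d7 = d6 - d4 + d3 = 2
  d8 = d4/4 - d5 + d1 = -37/12
  d9 = d2/3 + d1 = 23/3
Walk from origin (0, 0):
  seg 1: left by d6 = 11/6 → (-11/6, 0)
  seg 2: left by d2 = 2 → (-23/6, 0)
  seg 3: up by d8 = -37/12 → (-23/6, -37/12)
  seg 4: right by d8 = -37/12 → (-83/12, -37/12)
  seg 5: up by d5 = 137/12 → (-83/12, 25/3)
  seg 6: right by d2 = 2 → (-59/12, 25/3)
  seg 7: down by d1 = 7 → (-59/12, 4/3)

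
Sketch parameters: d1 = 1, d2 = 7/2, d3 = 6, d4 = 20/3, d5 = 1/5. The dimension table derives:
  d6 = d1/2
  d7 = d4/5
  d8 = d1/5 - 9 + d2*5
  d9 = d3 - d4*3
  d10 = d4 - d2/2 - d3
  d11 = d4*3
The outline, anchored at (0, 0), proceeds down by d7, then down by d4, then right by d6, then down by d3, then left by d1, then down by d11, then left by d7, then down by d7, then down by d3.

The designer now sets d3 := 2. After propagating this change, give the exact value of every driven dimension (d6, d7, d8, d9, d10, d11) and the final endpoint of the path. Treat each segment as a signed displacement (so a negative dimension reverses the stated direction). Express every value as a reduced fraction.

d6 = 1/2
d7 = 4/3
d8 = 87/10
d9 = -18
d10 = 35/12
d11 = 20
endpoint = (-11/6, -100/3)

Apply edit: d3 := 2
  d6 = d1/2 = 1/2
  d7 = d4/5 = 4/3
  d8 = d1/5 - 9 + d2*5 = 87/10
  d9 = d3 - d4*3 = -18
  d10 = d4 - d2/2 - d3 = 35/12
  d11 = d4*3 = 20
Walk from origin (0, 0):
  seg 1: down by d7 = 4/3 → (0, -4/3)
  seg 2: down by d4 = 20/3 → (0, -8)
  seg 3: right by d6 = 1/2 → (1/2, -8)
  seg 4: down by d3 = 2 → (1/2, -10)
  seg 5: left by d1 = 1 → (-1/2, -10)
  seg 6: down by d11 = 20 → (-1/2, -30)
  seg 7: left by d7 = 4/3 → (-11/6, -30)
  seg 8: down by d7 = 4/3 → (-11/6, -94/3)
  seg 9: down by d3 = 2 → (-11/6, -100/3)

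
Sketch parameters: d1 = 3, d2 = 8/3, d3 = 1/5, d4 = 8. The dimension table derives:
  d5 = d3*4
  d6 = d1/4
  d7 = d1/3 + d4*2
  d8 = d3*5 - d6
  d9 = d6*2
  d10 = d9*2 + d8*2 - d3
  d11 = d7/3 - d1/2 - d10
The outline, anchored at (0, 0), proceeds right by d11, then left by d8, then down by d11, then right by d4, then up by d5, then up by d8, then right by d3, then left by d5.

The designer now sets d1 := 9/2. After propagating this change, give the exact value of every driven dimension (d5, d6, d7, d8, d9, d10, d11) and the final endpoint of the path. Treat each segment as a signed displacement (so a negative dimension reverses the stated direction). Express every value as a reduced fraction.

Apply edit: d1 := 9/2
  d5 = d3*4 = 4/5
  d6 = d1/4 = 9/8
  d7 = d1/3 + d4*2 = 35/2
  d8 = d3*5 - d6 = -1/8
  d9 = d6*2 = 9/4
  d10 = d9*2 + d8*2 - d3 = 81/20
  d11 = d7/3 - d1/2 - d10 = -7/15
Walk from origin (0, 0):
  seg 1: right by d11 = -7/15 → (-7/15, 0)
  seg 2: left by d8 = -1/8 → (-41/120, 0)
  seg 3: down by d11 = -7/15 → (-41/120, 7/15)
  seg 4: right by d4 = 8 → (919/120, 7/15)
  seg 5: up by d5 = 4/5 → (919/120, 19/15)
  seg 6: up by d8 = -1/8 → (919/120, 137/120)
  seg 7: right by d3 = 1/5 → (943/120, 137/120)
  seg 8: left by d5 = 4/5 → (847/120, 137/120)

d5 = 4/5
d6 = 9/8
d7 = 35/2
d8 = -1/8
d9 = 9/4
d10 = 81/20
d11 = -7/15
endpoint = (847/120, 137/120)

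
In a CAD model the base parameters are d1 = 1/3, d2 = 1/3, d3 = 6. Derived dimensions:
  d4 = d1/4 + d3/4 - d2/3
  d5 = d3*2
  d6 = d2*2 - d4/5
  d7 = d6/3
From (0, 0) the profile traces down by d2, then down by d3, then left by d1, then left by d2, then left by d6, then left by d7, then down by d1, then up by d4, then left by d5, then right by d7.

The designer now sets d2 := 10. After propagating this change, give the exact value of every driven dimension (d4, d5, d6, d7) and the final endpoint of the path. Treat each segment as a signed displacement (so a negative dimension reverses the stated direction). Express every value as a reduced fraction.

Apply edit: d2 := 10
  d4 = d1/4 + d3/4 - d2/3 = -7/4
  d5 = d3*2 = 12
  d6 = d2*2 - d4/5 = 407/20
  d7 = d6/3 = 407/60
Walk from origin (0, 0):
  seg 1: down by d2 = 10 → (0, -10)
  seg 2: down by d3 = 6 → (0, -16)
  seg 3: left by d1 = 1/3 → (-1/3, -16)
  seg 4: left by d2 = 10 → (-31/3, -16)
  seg 5: left by d6 = 407/20 → (-1841/60, -16)
  seg 6: left by d7 = 407/60 → (-562/15, -16)
  seg 7: down by d1 = 1/3 → (-562/15, -49/3)
  seg 8: up by d4 = -7/4 → (-562/15, -217/12)
  seg 9: left by d5 = 12 → (-742/15, -217/12)
  seg 10: right by d7 = 407/60 → (-2561/60, -217/12)

d4 = -7/4
d5 = 12
d6 = 407/20
d7 = 407/60
endpoint = (-2561/60, -217/12)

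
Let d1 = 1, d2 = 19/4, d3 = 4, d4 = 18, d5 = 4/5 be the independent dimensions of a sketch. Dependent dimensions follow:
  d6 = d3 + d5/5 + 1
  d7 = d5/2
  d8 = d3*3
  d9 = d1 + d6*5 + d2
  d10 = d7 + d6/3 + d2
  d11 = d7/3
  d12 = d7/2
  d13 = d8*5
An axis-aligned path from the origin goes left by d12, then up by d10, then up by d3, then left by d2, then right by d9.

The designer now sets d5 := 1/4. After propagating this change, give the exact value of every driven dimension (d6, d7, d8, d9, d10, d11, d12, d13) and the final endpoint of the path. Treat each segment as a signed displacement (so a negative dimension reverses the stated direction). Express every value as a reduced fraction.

d6 = 101/20
d7 = 1/8
d8 = 12
d9 = 31
d10 = 787/120
d11 = 1/24
d12 = 1/16
d13 = 60
endpoint = (419/16, 1267/120)

Apply edit: d5 := 1/4
  d6 = d3 + d5/5 + 1 = 101/20
  d7 = d5/2 = 1/8
  d8 = d3*3 = 12
  d9 = d1 + d6*5 + d2 = 31
  d10 = d7 + d6/3 + d2 = 787/120
  d11 = d7/3 = 1/24
  d12 = d7/2 = 1/16
  d13 = d8*5 = 60
Walk from origin (0, 0):
  seg 1: left by d12 = 1/16 → (-1/16, 0)
  seg 2: up by d10 = 787/120 → (-1/16, 787/120)
  seg 3: up by d3 = 4 → (-1/16, 1267/120)
  seg 4: left by d2 = 19/4 → (-77/16, 1267/120)
  seg 5: right by d9 = 31 → (419/16, 1267/120)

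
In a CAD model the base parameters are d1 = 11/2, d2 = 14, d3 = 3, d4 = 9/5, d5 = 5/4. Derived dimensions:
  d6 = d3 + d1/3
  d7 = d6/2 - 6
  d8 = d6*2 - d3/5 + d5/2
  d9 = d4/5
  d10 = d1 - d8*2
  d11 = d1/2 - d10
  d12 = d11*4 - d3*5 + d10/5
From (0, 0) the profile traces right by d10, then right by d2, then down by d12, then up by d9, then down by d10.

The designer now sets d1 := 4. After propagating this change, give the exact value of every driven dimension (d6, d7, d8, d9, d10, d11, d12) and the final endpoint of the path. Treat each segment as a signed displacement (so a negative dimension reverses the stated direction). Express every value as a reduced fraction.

Apply edit: d1 := 4
  d6 = d3 + d1/3 = 13/3
  d7 = d6/2 - 6 = -23/6
  d8 = d6*2 - d3/5 + d5/2 = 1043/120
  d9 = d4/5 = 9/25
  d10 = d1 - d8*2 = -803/60
  d11 = d1/2 - d10 = 923/60
  d12 = d11*4 - d3*5 + d10/5 = 13157/300
Walk from origin (0, 0):
  seg 1: right by d10 = -803/60 → (-803/60, 0)
  seg 2: right by d2 = 14 → (37/60, 0)
  seg 3: down by d12 = 13157/300 → (37/60, -13157/300)
  seg 4: up by d9 = 9/25 → (37/60, -13049/300)
  seg 5: down by d10 = -803/60 → (37/60, -4517/150)

d6 = 13/3
d7 = -23/6
d8 = 1043/120
d9 = 9/25
d10 = -803/60
d11 = 923/60
d12 = 13157/300
endpoint = (37/60, -4517/150)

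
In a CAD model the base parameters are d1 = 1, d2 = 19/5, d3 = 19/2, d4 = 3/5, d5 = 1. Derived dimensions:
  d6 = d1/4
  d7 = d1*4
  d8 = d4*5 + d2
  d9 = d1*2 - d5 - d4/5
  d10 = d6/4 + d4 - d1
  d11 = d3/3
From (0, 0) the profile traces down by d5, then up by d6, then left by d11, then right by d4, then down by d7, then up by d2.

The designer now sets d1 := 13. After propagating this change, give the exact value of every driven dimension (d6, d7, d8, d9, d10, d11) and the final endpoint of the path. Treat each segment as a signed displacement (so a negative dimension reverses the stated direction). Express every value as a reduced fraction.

Apply edit: d1 := 13
  d6 = d1/4 = 13/4
  d7 = d1*4 = 52
  d8 = d4*5 + d2 = 34/5
  d9 = d1*2 - d5 - d4/5 = 622/25
  d10 = d6/4 + d4 - d1 = -927/80
  d11 = d3/3 = 19/6
Walk from origin (0, 0):
  seg 1: down by d5 = 1 → (0, -1)
  seg 2: up by d6 = 13/4 → (0, 9/4)
  seg 3: left by d11 = 19/6 → (-19/6, 9/4)
  seg 4: right by d4 = 3/5 → (-77/30, 9/4)
  seg 5: down by d7 = 52 → (-77/30, -199/4)
  seg 6: up by d2 = 19/5 → (-77/30, -919/20)

d6 = 13/4
d7 = 52
d8 = 34/5
d9 = 622/25
d10 = -927/80
d11 = 19/6
endpoint = (-77/30, -919/20)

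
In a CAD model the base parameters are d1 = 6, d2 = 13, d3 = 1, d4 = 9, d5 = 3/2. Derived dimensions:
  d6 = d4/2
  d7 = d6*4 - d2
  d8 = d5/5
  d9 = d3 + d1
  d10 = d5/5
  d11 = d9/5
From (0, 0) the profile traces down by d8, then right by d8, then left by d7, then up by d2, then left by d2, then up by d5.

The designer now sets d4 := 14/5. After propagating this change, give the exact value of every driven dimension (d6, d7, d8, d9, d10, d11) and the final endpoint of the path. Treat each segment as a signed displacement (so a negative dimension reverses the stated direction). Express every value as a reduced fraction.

Apply edit: d4 := 14/5
  d6 = d4/2 = 7/5
  d7 = d6*4 - d2 = -37/5
  d8 = d5/5 = 3/10
  d9 = d3 + d1 = 7
  d10 = d5/5 = 3/10
  d11 = d9/5 = 7/5
Walk from origin (0, 0):
  seg 1: down by d8 = 3/10 → (0, -3/10)
  seg 2: right by d8 = 3/10 → (3/10, -3/10)
  seg 3: left by d7 = -37/5 → (77/10, -3/10)
  seg 4: up by d2 = 13 → (77/10, 127/10)
  seg 5: left by d2 = 13 → (-53/10, 127/10)
  seg 6: up by d5 = 3/2 → (-53/10, 71/5)

d6 = 7/5
d7 = -37/5
d8 = 3/10
d9 = 7
d10 = 3/10
d11 = 7/5
endpoint = (-53/10, 71/5)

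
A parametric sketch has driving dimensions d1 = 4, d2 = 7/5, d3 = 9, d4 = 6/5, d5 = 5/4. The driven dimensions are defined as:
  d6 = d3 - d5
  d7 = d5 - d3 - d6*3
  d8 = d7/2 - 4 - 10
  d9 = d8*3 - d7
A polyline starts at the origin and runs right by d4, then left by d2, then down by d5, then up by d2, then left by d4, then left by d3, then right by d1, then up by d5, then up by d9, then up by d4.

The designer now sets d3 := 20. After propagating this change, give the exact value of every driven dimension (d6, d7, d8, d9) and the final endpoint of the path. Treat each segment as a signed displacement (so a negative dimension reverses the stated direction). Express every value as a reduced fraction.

d6 = 75/4
d7 = -75
d8 = -103/2
d9 = -159/2
endpoint = (-87/5, -769/10)

Apply edit: d3 := 20
  d6 = d3 - d5 = 75/4
  d7 = d5 - d3 - d6*3 = -75
  d8 = d7/2 - 4 - 10 = -103/2
  d9 = d8*3 - d7 = -159/2
Walk from origin (0, 0):
  seg 1: right by d4 = 6/5 → (6/5, 0)
  seg 2: left by d2 = 7/5 → (-1/5, 0)
  seg 3: down by d5 = 5/4 → (-1/5, -5/4)
  seg 4: up by d2 = 7/5 → (-1/5, 3/20)
  seg 5: left by d4 = 6/5 → (-7/5, 3/20)
  seg 6: left by d3 = 20 → (-107/5, 3/20)
  seg 7: right by d1 = 4 → (-87/5, 3/20)
  seg 8: up by d5 = 5/4 → (-87/5, 7/5)
  seg 9: up by d9 = -159/2 → (-87/5, -781/10)
  seg 10: up by d4 = 6/5 → (-87/5, -769/10)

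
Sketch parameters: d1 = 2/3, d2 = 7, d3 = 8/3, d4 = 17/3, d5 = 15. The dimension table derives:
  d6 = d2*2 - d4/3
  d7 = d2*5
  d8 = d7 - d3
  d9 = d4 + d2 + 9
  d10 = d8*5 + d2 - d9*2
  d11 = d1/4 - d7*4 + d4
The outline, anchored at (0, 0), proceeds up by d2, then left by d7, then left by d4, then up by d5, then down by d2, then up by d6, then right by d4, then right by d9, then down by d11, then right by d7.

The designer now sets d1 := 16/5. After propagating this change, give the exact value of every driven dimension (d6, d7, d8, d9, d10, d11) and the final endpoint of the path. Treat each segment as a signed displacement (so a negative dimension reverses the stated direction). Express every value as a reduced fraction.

Apply edit: d1 := 16/5
  d6 = d2*2 - d4/3 = 109/9
  d7 = d2*5 = 35
  d8 = d7 - d3 = 97/3
  d9 = d4 + d2 + 9 = 65/3
  d10 = d8*5 + d2 - d9*2 = 376/3
  d11 = d1/4 - d7*4 + d4 = -2003/15
Walk from origin (0, 0):
  seg 1: up by d2 = 7 → (0, 7)
  seg 2: left by d7 = 35 → (-35, 7)
  seg 3: left by d4 = 17/3 → (-122/3, 7)
  seg 4: up by d5 = 15 → (-122/3, 22)
  seg 5: down by d2 = 7 → (-122/3, 15)
  seg 6: up by d6 = 109/9 → (-122/3, 244/9)
  seg 7: right by d4 = 17/3 → (-35, 244/9)
  seg 8: right by d9 = 65/3 → (-40/3, 244/9)
  seg 9: down by d11 = -2003/15 → (-40/3, 7229/45)
  seg 10: right by d7 = 35 → (65/3, 7229/45)

d6 = 109/9
d7 = 35
d8 = 97/3
d9 = 65/3
d10 = 376/3
d11 = -2003/15
endpoint = (65/3, 7229/45)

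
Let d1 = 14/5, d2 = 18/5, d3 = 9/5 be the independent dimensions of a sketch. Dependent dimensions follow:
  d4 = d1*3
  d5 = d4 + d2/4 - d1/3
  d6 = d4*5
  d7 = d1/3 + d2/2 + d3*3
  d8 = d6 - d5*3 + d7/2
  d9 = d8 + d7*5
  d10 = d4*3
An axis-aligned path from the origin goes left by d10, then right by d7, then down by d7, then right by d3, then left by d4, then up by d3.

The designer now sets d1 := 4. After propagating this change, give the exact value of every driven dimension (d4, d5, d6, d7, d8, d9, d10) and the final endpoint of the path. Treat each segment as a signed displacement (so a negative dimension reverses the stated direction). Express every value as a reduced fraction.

d4 = 12
d5 = 347/30
d6 = 60
d7 = 128/15
d8 = 887/30
d9 = 2167/30
d10 = 36
endpoint = (-113/3, -101/15)

Apply edit: d1 := 4
  d4 = d1*3 = 12
  d5 = d4 + d2/4 - d1/3 = 347/30
  d6 = d4*5 = 60
  d7 = d1/3 + d2/2 + d3*3 = 128/15
  d8 = d6 - d5*3 + d7/2 = 887/30
  d9 = d8 + d7*5 = 2167/30
  d10 = d4*3 = 36
Walk from origin (0, 0):
  seg 1: left by d10 = 36 → (-36, 0)
  seg 2: right by d7 = 128/15 → (-412/15, 0)
  seg 3: down by d7 = 128/15 → (-412/15, -128/15)
  seg 4: right by d3 = 9/5 → (-77/3, -128/15)
  seg 5: left by d4 = 12 → (-113/3, -128/15)
  seg 6: up by d3 = 9/5 → (-113/3, -101/15)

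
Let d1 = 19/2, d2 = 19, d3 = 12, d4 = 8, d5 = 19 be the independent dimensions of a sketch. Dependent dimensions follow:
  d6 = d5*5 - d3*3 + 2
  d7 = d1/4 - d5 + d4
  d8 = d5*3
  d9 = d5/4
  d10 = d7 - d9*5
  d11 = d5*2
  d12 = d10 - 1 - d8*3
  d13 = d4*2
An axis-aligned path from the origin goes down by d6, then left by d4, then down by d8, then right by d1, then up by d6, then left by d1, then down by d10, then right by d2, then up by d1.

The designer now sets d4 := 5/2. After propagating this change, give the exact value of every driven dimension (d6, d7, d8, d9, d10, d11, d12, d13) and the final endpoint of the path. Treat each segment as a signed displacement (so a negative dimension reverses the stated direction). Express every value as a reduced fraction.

d6 = 61
d7 = -113/8
d8 = 57
d9 = 19/4
d10 = -303/8
d11 = 38
d12 = -1679/8
d13 = 5
endpoint = (33/2, -77/8)

Apply edit: d4 := 5/2
  d6 = d5*5 - d3*3 + 2 = 61
  d7 = d1/4 - d5 + d4 = -113/8
  d8 = d5*3 = 57
  d9 = d5/4 = 19/4
  d10 = d7 - d9*5 = -303/8
  d11 = d5*2 = 38
  d12 = d10 - 1 - d8*3 = -1679/8
  d13 = d4*2 = 5
Walk from origin (0, 0):
  seg 1: down by d6 = 61 → (0, -61)
  seg 2: left by d4 = 5/2 → (-5/2, -61)
  seg 3: down by d8 = 57 → (-5/2, -118)
  seg 4: right by d1 = 19/2 → (7, -118)
  seg 5: up by d6 = 61 → (7, -57)
  seg 6: left by d1 = 19/2 → (-5/2, -57)
  seg 7: down by d10 = -303/8 → (-5/2, -153/8)
  seg 8: right by d2 = 19 → (33/2, -153/8)
  seg 9: up by d1 = 19/2 → (33/2, -77/8)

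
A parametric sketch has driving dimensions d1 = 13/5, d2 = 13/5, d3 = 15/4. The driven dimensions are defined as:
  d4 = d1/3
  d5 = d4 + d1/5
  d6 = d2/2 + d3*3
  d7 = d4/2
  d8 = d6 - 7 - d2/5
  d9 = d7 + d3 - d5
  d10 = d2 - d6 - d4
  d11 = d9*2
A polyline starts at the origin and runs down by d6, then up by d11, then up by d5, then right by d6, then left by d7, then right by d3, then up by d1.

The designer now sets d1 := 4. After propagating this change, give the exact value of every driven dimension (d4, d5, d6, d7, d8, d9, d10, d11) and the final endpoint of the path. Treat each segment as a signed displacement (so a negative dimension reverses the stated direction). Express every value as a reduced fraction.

Apply edit: d1 := 4
  d4 = d1/3 = 4/3
  d5 = d4 + d1/5 = 32/15
  d6 = d2/2 + d3*3 = 251/20
  d7 = d4/2 = 2/3
  d8 = d6 - 7 - d2/5 = 503/100
  d9 = d7 + d3 - d5 = 137/60
  d10 = d2 - d6 - d4 = -677/60
  d11 = d9*2 = 137/30
Walk from origin (0, 0):
  seg 1: down by d6 = 251/20 → (0, -251/20)
  seg 2: up by d11 = 137/30 → (0, -479/60)
  seg 3: up by d5 = 32/15 → (0, -117/20)
  seg 4: right by d6 = 251/20 → (251/20, -117/20)
  seg 5: left by d7 = 2/3 → (713/60, -117/20)
  seg 6: right by d3 = 15/4 → (469/30, -117/20)
  seg 7: up by d1 = 4 → (469/30, -37/20)

d4 = 4/3
d5 = 32/15
d6 = 251/20
d7 = 2/3
d8 = 503/100
d9 = 137/60
d10 = -677/60
d11 = 137/30
endpoint = (469/30, -37/20)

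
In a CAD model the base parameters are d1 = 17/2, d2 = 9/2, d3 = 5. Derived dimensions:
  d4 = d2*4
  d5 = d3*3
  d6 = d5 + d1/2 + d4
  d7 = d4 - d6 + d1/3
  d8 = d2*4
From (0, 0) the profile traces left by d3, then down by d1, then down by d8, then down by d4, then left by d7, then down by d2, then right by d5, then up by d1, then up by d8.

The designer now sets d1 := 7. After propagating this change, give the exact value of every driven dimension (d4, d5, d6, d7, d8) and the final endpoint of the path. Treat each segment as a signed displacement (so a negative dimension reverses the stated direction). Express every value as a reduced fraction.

d4 = 18
d5 = 15
d6 = 73/2
d7 = -97/6
d8 = 18
endpoint = (157/6, -45/2)

Apply edit: d1 := 7
  d4 = d2*4 = 18
  d5 = d3*3 = 15
  d6 = d5 + d1/2 + d4 = 73/2
  d7 = d4 - d6 + d1/3 = -97/6
  d8 = d2*4 = 18
Walk from origin (0, 0):
  seg 1: left by d3 = 5 → (-5, 0)
  seg 2: down by d1 = 7 → (-5, -7)
  seg 3: down by d8 = 18 → (-5, -25)
  seg 4: down by d4 = 18 → (-5, -43)
  seg 5: left by d7 = -97/6 → (67/6, -43)
  seg 6: down by d2 = 9/2 → (67/6, -95/2)
  seg 7: right by d5 = 15 → (157/6, -95/2)
  seg 8: up by d1 = 7 → (157/6, -81/2)
  seg 9: up by d8 = 18 → (157/6, -45/2)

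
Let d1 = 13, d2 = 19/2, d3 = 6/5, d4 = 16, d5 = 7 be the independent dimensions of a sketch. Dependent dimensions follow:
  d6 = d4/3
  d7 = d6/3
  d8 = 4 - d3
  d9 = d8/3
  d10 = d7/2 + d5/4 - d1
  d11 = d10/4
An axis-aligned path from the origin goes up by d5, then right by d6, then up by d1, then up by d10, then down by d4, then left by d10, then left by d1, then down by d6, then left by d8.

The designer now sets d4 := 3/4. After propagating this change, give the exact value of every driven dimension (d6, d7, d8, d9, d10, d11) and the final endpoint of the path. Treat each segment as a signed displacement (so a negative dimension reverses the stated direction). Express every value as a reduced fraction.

d6 = 1/4
d7 = 1/12
d8 = 14/5
d9 = 14/15
d10 = -269/24
d11 = -269/96
endpoint = (-521/120, 187/24)

Apply edit: d4 := 3/4
  d6 = d4/3 = 1/4
  d7 = d6/3 = 1/12
  d8 = 4 - d3 = 14/5
  d9 = d8/3 = 14/15
  d10 = d7/2 + d5/4 - d1 = -269/24
  d11 = d10/4 = -269/96
Walk from origin (0, 0):
  seg 1: up by d5 = 7 → (0, 7)
  seg 2: right by d6 = 1/4 → (1/4, 7)
  seg 3: up by d1 = 13 → (1/4, 20)
  seg 4: up by d10 = -269/24 → (1/4, 211/24)
  seg 5: down by d4 = 3/4 → (1/4, 193/24)
  seg 6: left by d10 = -269/24 → (275/24, 193/24)
  seg 7: left by d1 = 13 → (-37/24, 193/24)
  seg 8: down by d6 = 1/4 → (-37/24, 187/24)
  seg 9: left by d8 = 14/5 → (-521/120, 187/24)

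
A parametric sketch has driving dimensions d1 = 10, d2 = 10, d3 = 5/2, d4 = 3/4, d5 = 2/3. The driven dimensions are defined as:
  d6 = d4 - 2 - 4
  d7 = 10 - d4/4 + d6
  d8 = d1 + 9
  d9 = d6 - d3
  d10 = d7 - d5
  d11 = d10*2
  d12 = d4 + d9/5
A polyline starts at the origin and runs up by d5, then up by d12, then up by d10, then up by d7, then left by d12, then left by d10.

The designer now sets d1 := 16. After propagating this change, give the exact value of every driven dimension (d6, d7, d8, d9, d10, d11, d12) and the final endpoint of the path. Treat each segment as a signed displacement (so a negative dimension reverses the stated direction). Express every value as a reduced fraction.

Apply edit: d1 := 16
  d6 = d4 - 2 - 4 = -21/4
  d7 = 10 - d4/4 + d6 = 73/16
  d8 = d1 + 9 = 25
  d9 = d6 - d3 = -31/4
  d10 = d7 - d5 = 187/48
  d11 = d10*2 = 187/24
  d12 = d4 + d9/5 = -4/5
Walk from origin (0, 0):
  seg 1: up by d5 = 2/3 → (0, 2/3)
  seg 2: up by d12 = -4/5 → (0, -2/15)
  seg 3: up by d10 = 187/48 → (0, 301/80)
  seg 4: up by d7 = 73/16 → (0, 333/40)
  seg 5: left by d12 = -4/5 → (4/5, 333/40)
  seg 6: left by d10 = 187/48 → (-743/240, 333/40)

d6 = -21/4
d7 = 73/16
d8 = 25
d9 = -31/4
d10 = 187/48
d11 = 187/24
d12 = -4/5
endpoint = (-743/240, 333/40)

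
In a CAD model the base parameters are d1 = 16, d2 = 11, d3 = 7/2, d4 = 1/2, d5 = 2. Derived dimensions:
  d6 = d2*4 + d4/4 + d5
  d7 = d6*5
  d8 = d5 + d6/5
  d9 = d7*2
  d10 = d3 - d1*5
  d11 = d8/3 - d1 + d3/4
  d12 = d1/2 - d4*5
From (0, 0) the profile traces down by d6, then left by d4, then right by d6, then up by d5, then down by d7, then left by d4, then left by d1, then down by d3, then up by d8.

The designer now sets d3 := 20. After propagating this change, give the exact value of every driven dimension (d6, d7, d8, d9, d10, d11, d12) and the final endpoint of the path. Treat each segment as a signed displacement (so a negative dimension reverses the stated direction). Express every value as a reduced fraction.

d6 = 369/8
d7 = 1845/8
d8 = 449/40
d9 = 1845/4
d10 = -60
d11 = -871/120
d12 = 11/2
endpoint = (233/8, -11341/40)

Apply edit: d3 := 20
  d6 = d2*4 + d4/4 + d5 = 369/8
  d7 = d6*5 = 1845/8
  d8 = d5 + d6/5 = 449/40
  d9 = d7*2 = 1845/4
  d10 = d3 - d1*5 = -60
  d11 = d8/3 - d1 + d3/4 = -871/120
  d12 = d1/2 - d4*5 = 11/2
Walk from origin (0, 0):
  seg 1: down by d6 = 369/8 → (0, -369/8)
  seg 2: left by d4 = 1/2 → (-1/2, -369/8)
  seg 3: right by d6 = 369/8 → (365/8, -369/8)
  seg 4: up by d5 = 2 → (365/8, -353/8)
  seg 5: down by d7 = 1845/8 → (365/8, -1099/4)
  seg 6: left by d4 = 1/2 → (361/8, -1099/4)
  seg 7: left by d1 = 16 → (233/8, -1099/4)
  seg 8: down by d3 = 20 → (233/8, -1179/4)
  seg 9: up by d8 = 449/40 → (233/8, -11341/40)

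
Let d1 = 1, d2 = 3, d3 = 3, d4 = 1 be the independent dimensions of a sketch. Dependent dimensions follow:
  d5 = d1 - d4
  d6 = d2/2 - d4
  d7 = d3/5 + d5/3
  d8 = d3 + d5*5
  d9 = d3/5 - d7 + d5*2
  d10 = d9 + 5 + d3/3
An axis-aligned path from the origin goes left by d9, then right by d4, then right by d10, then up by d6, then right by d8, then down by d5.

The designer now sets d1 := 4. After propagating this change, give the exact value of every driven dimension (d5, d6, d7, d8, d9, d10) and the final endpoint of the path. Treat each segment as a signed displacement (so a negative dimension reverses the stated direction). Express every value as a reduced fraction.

Apply edit: d1 := 4
  d5 = d1 - d4 = 3
  d6 = d2/2 - d4 = 1/2
  d7 = d3/5 + d5/3 = 8/5
  d8 = d3 + d5*5 = 18
  d9 = d3/5 - d7 + d5*2 = 5
  d10 = d9 + 5 + d3/3 = 11
Walk from origin (0, 0):
  seg 1: left by d9 = 5 → (-5, 0)
  seg 2: right by d4 = 1 → (-4, 0)
  seg 3: right by d10 = 11 → (7, 0)
  seg 4: up by d6 = 1/2 → (7, 1/2)
  seg 5: right by d8 = 18 → (25, 1/2)
  seg 6: down by d5 = 3 → (25, -5/2)

d5 = 3
d6 = 1/2
d7 = 8/5
d8 = 18
d9 = 5
d10 = 11
endpoint = (25, -5/2)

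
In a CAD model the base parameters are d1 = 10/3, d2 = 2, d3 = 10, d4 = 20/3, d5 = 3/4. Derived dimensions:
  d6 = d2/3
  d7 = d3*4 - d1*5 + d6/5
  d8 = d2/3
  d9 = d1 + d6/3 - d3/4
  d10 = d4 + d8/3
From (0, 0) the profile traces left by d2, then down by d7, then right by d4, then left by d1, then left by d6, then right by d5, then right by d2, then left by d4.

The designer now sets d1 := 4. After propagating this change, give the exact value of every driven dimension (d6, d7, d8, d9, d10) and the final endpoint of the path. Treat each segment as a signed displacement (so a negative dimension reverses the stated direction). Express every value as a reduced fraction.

d6 = 2/3
d7 = 302/15
d8 = 2/3
d9 = 31/18
d10 = 62/9
endpoint = (-47/12, -302/15)

Apply edit: d1 := 4
  d6 = d2/3 = 2/3
  d7 = d3*4 - d1*5 + d6/5 = 302/15
  d8 = d2/3 = 2/3
  d9 = d1 + d6/3 - d3/4 = 31/18
  d10 = d4 + d8/3 = 62/9
Walk from origin (0, 0):
  seg 1: left by d2 = 2 → (-2, 0)
  seg 2: down by d7 = 302/15 → (-2, -302/15)
  seg 3: right by d4 = 20/3 → (14/3, -302/15)
  seg 4: left by d1 = 4 → (2/3, -302/15)
  seg 5: left by d6 = 2/3 → (0, -302/15)
  seg 6: right by d5 = 3/4 → (3/4, -302/15)
  seg 7: right by d2 = 2 → (11/4, -302/15)
  seg 8: left by d4 = 20/3 → (-47/12, -302/15)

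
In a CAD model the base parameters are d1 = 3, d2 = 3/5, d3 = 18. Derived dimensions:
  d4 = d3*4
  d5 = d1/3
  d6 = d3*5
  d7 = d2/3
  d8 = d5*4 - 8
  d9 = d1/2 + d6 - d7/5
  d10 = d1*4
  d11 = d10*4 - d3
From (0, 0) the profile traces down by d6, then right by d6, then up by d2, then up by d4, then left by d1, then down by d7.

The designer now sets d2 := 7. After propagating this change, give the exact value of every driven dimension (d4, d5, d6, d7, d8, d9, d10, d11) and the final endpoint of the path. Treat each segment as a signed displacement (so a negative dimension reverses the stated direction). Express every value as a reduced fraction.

d4 = 72
d5 = 1
d6 = 90
d7 = 7/3
d8 = -4
d9 = 2731/30
d10 = 12
d11 = 30
endpoint = (87, -40/3)

Apply edit: d2 := 7
  d4 = d3*4 = 72
  d5 = d1/3 = 1
  d6 = d3*5 = 90
  d7 = d2/3 = 7/3
  d8 = d5*4 - 8 = -4
  d9 = d1/2 + d6 - d7/5 = 2731/30
  d10 = d1*4 = 12
  d11 = d10*4 - d3 = 30
Walk from origin (0, 0):
  seg 1: down by d6 = 90 → (0, -90)
  seg 2: right by d6 = 90 → (90, -90)
  seg 3: up by d2 = 7 → (90, -83)
  seg 4: up by d4 = 72 → (90, -11)
  seg 5: left by d1 = 3 → (87, -11)
  seg 6: down by d7 = 7/3 → (87, -40/3)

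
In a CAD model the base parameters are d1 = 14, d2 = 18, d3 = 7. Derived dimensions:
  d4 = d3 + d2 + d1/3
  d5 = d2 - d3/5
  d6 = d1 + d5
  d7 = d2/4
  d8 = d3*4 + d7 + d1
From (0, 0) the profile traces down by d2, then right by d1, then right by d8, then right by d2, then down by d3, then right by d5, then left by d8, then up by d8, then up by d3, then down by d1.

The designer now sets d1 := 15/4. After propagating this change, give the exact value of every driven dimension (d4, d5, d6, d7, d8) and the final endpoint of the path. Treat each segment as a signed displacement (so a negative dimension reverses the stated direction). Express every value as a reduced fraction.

d4 = 105/4
d5 = 83/5
d6 = 407/20
d7 = 9/2
d8 = 145/4
endpoint = (767/20, 29/2)

Apply edit: d1 := 15/4
  d4 = d3 + d2 + d1/3 = 105/4
  d5 = d2 - d3/5 = 83/5
  d6 = d1 + d5 = 407/20
  d7 = d2/4 = 9/2
  d8 = d3*4 + d7 + d1 = 145/4
Walk from origin (0, 0):
  seg 1: down by d2 = 18 → (0, -18)
  seg 2: right by d1 = 15/4 → (15/4, -18)
  seg 3: right by d8 = 145/4 → (40, -18)
  seg 4: right by d2 = 18 → (58, -18)
  seg 5: down by d3 = 7 → (58, -25)
  seg 6: right by d5 = 83/5 → (373/5, -25)
  seg 7: left by d8 = 145/4 → (767/20, -25)
  seg 8: up by d8 = 145/4 → (767/20, 45/4)
  seg 9: up by d3 = 7 → (767/20, 73/4)
  seg 10: down by d1 = 15/4 → (767/20, 29/2)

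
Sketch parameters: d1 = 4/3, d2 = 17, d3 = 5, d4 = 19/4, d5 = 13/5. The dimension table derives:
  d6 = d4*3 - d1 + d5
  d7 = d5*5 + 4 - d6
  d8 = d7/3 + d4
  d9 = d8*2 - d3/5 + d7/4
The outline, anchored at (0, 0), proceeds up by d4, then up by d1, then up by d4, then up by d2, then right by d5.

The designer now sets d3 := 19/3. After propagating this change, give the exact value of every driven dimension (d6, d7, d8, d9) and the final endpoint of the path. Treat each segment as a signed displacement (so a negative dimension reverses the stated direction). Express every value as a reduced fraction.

Apply edit: d3 := 19/3
  d6 = d4*3 - d1 + d5 = 931/60
  d7 = d5*5 + 4 - d6 = 89/60
  d8 = d7/3 + d4 = 236/45
  d9 = d8*2 - d3/5 + d7/4 = 6907/720
Walk from origin (0, 0):
  seg 1: up by d4 = 19/4 → (0, 19/4)
  seg 2: up by d1 = 4/3 → (0, 73/12)
  seg 3: up by d4 = 19/4 → (0, 65/6)
  seg 4: up by d2 = 17 → (0, 167/6)
  seg 5: right by d5 = 13/5 → (13/5, 167/6)

d6 = 931/60
d7 = 89/60
d8 = 236/45
d9 = 6907/720
endpoint = (13/5, 167/6)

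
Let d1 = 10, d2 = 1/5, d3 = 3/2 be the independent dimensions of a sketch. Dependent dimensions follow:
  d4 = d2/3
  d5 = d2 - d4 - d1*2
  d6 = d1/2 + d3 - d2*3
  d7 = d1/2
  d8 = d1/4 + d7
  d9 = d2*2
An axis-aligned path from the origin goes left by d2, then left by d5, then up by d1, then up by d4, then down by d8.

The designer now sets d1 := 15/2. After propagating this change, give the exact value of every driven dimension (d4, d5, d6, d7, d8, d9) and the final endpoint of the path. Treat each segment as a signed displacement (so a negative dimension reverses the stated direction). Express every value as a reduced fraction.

d4 = 1/15
d5 = -223/15
d6 = 93/20
d7 = 15/4
d8 = 45/8
d9 = 2/5
endpoint = (44/3, 233/120)

Apply edit: d1 := 15/2
  d4 = d2/3 = 1/15
  d5 = d2 - d4 - d1*2 = -223/15
  d6 = d1/2 + d3 - d2*3 = 93/20
  d7 = d1/2 = 15/4
  d8 = d1/4 + d7 = 45/8
  d9 = d2*2 = 2/5
Walk from origin (0, 0):
  seg 1: left by d2 = 1/5 → (-1/5, 0)
  seg 2: left by d5 = -223/15 → (44/3, 0)
  seg 3: up by d1 = 15/2 → (44/3, 15/2)
  seg 4: up by d4 = 1/15 → (44/3, 227/30)
  seg 5: down by d8 = 45/8 → (44/3, 233/120)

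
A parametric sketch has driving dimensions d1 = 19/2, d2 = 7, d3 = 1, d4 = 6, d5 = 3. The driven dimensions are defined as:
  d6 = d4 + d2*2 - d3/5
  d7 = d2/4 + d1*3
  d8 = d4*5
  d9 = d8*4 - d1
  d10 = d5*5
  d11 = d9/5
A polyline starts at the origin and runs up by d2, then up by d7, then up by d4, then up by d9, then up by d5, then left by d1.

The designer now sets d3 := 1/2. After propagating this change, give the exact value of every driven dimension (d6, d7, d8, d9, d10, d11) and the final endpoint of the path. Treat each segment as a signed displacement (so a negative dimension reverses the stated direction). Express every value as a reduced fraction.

Apply edit: d3 := 1/2
  d6 = d4 + d2*2 - d3/5 = 199/10
  d7 = d2/4 + d1*3 = 121/4
  d8 = d4*5 = 30
  d9 = d8*4 - d1 = 221/2
  d10 = d5*5 = 15
  d11 = d9/5 = 221/10
Walk from origin (0, 0):
  seg 1: up by d2 = 7 → (0, 7)
  seg 2: up by d7 = 121/4 → (0, 149/4)
  seg 3: up by d4 = 6 → (0, 173/4)
  seg 4: up by d9 = 221/2 → (0, 615/4)
  seg 5: up by d5 = 3 → (0, 627/4)
  seg 6: left by d1 = 19/2 → (-19/2, 627/4)

d6 = 199/10
d7 = 121/4
d8 = 30
d9 = 221/2
d10 = 15
d11 = 221/10
endpoint = (-19/2, 627/4)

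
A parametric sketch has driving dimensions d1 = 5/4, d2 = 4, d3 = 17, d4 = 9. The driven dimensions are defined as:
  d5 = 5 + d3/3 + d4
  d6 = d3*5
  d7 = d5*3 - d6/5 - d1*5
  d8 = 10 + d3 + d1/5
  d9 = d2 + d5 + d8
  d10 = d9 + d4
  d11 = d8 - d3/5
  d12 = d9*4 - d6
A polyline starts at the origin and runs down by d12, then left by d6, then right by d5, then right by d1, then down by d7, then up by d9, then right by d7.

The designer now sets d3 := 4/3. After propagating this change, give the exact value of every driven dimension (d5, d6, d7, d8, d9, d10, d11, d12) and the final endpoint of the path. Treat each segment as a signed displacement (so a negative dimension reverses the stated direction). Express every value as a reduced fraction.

d5 = 130/9
d6 = 20/3
d7 = 143/4
d8 = 139/12
d9 = 1081/36
d10 = 1405/36
d11 = 679/60
d12 = 1021/9
endpoint = (403/9, -715/6)

Apply edit: d3 := 4/3
  d5 = 5 + d3/3 + d4 = 130/9
  d6 = d3*5 = 20/3
  d7 = d5*3 - d6/5 - d1*5 = 143/4
  d8 = 10 + d3 + d1/5 = 139/12
  d9 = d2 + d5 + d8 = 1081/36
  d10 = d9 + d4 = 1405/36
  d11 = d8 - d3/5 = 679/60
  d12 = d9*4 - d6 = 1021/9
Walk from origin (0, 0):
  seg 1: down by d12 = 1021/9 → (0, -1021/9)
  seg 2: left by d6 = 20/3 → (-20/3, -1021/9)
  seg 3: right by d5 = 130/9 → (70/9, -1021/9)
  seg 4: right by d1 = 5/4 → (325/36, -1021/9)
  seg 5: down by d7 = 143/4 → (325/36, -5371/36)
  seg 6: up by d9 = 1081/36 → (325/36, -715/6)
  seg 7: right by d7 = 143/4 → (403/9, -715/6)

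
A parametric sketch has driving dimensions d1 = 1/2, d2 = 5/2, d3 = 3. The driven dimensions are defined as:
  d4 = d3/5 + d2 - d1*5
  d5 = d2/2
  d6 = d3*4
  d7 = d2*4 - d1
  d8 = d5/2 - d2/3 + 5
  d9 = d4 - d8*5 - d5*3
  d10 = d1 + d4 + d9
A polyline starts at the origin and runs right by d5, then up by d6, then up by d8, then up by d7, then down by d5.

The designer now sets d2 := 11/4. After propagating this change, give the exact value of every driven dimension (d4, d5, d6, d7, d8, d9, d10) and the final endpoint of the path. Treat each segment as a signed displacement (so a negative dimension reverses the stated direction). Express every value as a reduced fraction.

Apply edit: d2 := 11/4
  d4 = d3/5 + d2 - d1*5 = 17/20
  d5 = d2/2 = 11/8
  d6 = d3*4 = 12
  d7 = d2*4 - d1 = 21/2
  d8 = d5/2 - d2/3 + 5 = 229/48
  d9 = d4 - d8*5 - d5*3 = -6511/240
  d10 = d1 + d4 + d9 = -6187/240
Walk from origin (0, 0):
  seg 1: right by d5 = 11/8 → (11/8, 0)
  seg 2: up by d6 = 12 → (11/8, 12)
  seg 3: up by d8 = 229/48 → (11/8, 805/48)
  seg 4: up by d7 = 21/2 → (11/8, 1309/48)
  seg 5: down by d5 = 11/8 → (11/8, 1243/48)

d4 = 17/20
d5 = 11/8
d6 = 12
d7 = 21/2
d8 = 229/48
d9 = -6511/240
d10 = -6187/240
endpoint = (11/8, 1243/48)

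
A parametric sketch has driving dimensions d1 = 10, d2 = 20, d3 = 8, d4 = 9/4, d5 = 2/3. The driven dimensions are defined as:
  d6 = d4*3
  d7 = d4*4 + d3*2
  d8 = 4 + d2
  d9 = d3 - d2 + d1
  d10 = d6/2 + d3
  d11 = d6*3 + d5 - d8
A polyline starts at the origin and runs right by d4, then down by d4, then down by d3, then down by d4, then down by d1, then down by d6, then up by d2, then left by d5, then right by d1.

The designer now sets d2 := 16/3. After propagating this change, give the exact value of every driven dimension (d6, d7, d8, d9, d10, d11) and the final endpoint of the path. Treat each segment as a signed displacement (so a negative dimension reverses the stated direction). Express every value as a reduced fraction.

d6 = 27/4
d7 = 25
d8 = 28/3
d9 = 38/3
d10 = 91/8
d11 = 139/12
endpoint = (139/12, -287/12)

Apply edit: d2 := 16/3
  d6 = d4*3 = 27/4
  d7 = d4*4 + d3*2 = 25
  d8 = 4 + d2 = 28/3
  d9 = d3 - d2 + d1 = 38/3
  d10 = d6/2 + d3 = 91/8
  d11 = d6*3 + d5 - d8 = 139/12
Walk from origin (0, 0):
  seg 1: right by d4 = 9/4 → (9/4, 0)
  seg 2: down by d4 = 9/4 → (9/4, -9/4)
  seg 3: down by d3 = 8 → (9/4, -41/4)
  seg 4: down by d4 = 9/4 → (9/4, -25/2)
  seg 5: down by d1 = 10 → (9/4, -45/2)
  seg 6: down by d6 = 27/4 → (9/4, -117/4)
  seg 7: up by d2 = 16/3 → (9/4, -287/12)
  seg 8: left by d5 = 2/3 → (19/12, -287/12)
  seg 9: right by d1 = 10 → (139/12, -287/12)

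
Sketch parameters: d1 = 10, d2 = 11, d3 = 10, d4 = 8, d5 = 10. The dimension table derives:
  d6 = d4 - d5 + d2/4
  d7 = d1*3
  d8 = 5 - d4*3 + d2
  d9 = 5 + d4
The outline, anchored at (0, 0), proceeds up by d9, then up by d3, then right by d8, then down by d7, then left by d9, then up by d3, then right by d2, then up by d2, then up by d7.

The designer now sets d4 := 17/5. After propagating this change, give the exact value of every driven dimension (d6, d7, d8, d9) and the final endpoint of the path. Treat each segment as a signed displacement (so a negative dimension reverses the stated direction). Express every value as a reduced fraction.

Apply edit: d4 := 17/5
  d6 = d4 - d5 + d2/4 = -77/20
  d7 = d1*3 = 30
  d8 = 5 - d4*3 + d2 = 29/5
  d9 = 5 + d4 = 42/5
Walk from origin (0, 0):
  seg 1: up by d9 = 42/5 → (0, 42/5)
  seg 2: up by d3 = 10 → (0, 92/5)
  seg 3: right by d8 = 29/5 → (29/5, 92/5)
  seg 4: down by d7 = 30 → (29/5, -58/5)
  seg 5: left by d9 = 42/5 → (-13/5, -58/5)
  seg 6: up by d3 = 10 → (-13/5, -8/5)
  seg 7: right by d2 = 11 → (42/5, -8/5)
  seg 8: up by d2 = 11 → (42/5, 47/5)
  seg 9: up by d7 = 30 → (42/5, 197/5)

d6 = -77/20
d7 = 30
d8 = 29/5
d9 = 42/5
endpoint = (42/5, 197/5)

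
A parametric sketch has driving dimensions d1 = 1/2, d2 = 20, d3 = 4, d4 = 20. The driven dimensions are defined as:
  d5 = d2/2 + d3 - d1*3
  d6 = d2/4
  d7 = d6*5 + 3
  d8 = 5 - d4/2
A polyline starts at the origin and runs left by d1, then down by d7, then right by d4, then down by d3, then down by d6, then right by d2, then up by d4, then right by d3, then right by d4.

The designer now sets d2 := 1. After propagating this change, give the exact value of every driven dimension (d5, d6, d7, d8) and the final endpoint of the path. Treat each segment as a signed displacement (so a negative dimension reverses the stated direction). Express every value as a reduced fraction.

d5 = 3
d6 = 1/4
d7 = 17/4
d8 = -5
endpoint = (89/2, 23/2)

Apply edit: d2 := 1
  d5 = d2/2 + d3 - d1*3 = 3
  d6 = d2/4 = 1/4
  d7 = d6*5 + 3 = 17/4
  d8 = 5 - d4/2 = -5
Walk from origin (0, 0):
  seg 1: left by d1 = 1/2 → (-1/2, 0)
  seg 2: down by d7 = 17/4 → (-1/2, -17/4)
  seg 3: right by d4 = 20 → (39/2, -17/4)
  seg 4: down by d3 = 4 → (39/2, -33/4)
  seg 5: down by d6 = 1/4 → (39/2, -17/2)
  seg 6: right by d2 = 1 → (41/2, -17/2)
  seg 7: up by d4 = 20 → (41/2, 23/2)
  seg 8: right by d3 = 4 → (49/2, 23/2)
  seg 9: right by d4 = 20 → (89/2, 23/2)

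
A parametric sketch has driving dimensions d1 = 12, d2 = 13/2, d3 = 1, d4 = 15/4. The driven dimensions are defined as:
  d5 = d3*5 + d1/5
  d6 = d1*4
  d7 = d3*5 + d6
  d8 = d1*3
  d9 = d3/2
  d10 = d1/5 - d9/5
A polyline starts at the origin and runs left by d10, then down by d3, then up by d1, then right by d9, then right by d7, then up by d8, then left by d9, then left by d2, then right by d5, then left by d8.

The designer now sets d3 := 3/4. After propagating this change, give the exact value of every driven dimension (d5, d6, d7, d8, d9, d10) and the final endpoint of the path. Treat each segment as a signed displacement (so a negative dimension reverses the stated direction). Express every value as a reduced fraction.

Apply edit: d3 := 3/4
  d5 = d3*5 + d1/5 = 123/20
  d6 = d1*4 = 48
  d7 = d3*5 + d6 = 207/4
  d8 = d1*3 = 36
  d9 = d3/2 = 3/8
  d10 = d1/5 - d9/5 = 93/40
Walk from origin (0, 0):
  seg 1: left by d10 = 93/40 → (-93/40, 0)
  seg 2: down by d3 = 3/4 → (-93/40, -3/4)
  seg 3: up by d1 = 12 → (-93/40, 45/4)
  seg 4: right by d9 = 3/8 → (-39/20, 45/4)
  seg 5: right by d7 = 207/4 → (249/5, 45/4)
  seg 6: up by d8 = 36 → (249/5, 189/4)
  seg 7: left by d9 = 3/8 → (1977/40, 189/4)
  seg 8: left by d2 = 13/2 → (1717/40, 189/4)
  seg 9: right by d5 = 123/20 → (1963/40, 189/4)
  seg 10: left by d8 = 36 → (523/40, 189/4)

d5 = 123/20
d6 = 48
d7 = 207/4
d8 = 36
d9 = 3/8
d10 = 93/40
endpoint = (523/40, 189/4)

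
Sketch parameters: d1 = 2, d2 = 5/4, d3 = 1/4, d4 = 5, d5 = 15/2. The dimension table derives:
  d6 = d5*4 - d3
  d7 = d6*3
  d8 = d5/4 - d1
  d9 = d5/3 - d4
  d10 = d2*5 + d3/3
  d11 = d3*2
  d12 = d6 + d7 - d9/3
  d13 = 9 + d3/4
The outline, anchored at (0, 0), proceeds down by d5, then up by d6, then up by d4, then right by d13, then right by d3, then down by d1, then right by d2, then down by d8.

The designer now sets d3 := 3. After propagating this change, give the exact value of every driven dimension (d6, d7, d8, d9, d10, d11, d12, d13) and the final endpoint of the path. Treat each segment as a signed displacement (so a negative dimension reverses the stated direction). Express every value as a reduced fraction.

d6 = 27
d7 = 81
d8 = -1/8
d9 = -5/2
d10 = 29/4
d11 = 6
d12 = 653/6
d13 = 39/4
endpoint = (14, 181/8)

Apply edit: d3 := 3
  d6 = d5*4 - d3 = 27
  d7 = d6*3 = 81
  d8 = d5/4 - d1 = -1/8
  d9 = d5/3 - d4 = -5/2
  d10 = d2*5 + d3/3 = 29/4
  d11 = d3*2 = 6
  d12 = d6 + d7 - d9/3 = 653/6
  d13 = 9 + d3/4 = 39/4
Walk from origin (0, 0):
  seg 1: down by d5 = 15/2 → (0, -15/2)
  seg 2: up by d6 = 27 → (0, 39/2)
  seg 3: up by d4 = 5 → (0, 49/2)
  seg 4: right by d13 = 39/4 → (39/4, 49/2)
  seg 5: right by d3 = 3 → (51/4, 49/2)
  seg 6: down by d1 = 2 → (51/4, 45/2)
  seg 7: right by d2 = 5/4 → (14, 45/2)
  seg 8: down by d8 = -1/8 → (14, 181/8)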